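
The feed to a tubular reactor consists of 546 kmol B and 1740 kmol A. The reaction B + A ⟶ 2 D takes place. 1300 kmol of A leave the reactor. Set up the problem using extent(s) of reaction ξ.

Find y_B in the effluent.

For A: n = n₀ − 1ξ → 1300 = 1740 − 1ξ, giving ξ = 440 kmol.
Outlet amounts (n = n₀ + ν ξ):
  B: 546 − 1(440) = 106
  A: 1740 − 1(440) = 1300
  D: 0 + 2(440) = 880
Total out = 2286 kmol; y_B = 106 / 2286 = 0.04637.

0.0464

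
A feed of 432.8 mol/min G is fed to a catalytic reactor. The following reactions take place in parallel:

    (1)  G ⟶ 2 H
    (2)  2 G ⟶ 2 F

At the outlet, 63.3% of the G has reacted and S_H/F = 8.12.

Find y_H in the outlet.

Conversion of G: G consumed = 0.633 × 432.8 = 274 mol/min = 1ξ₁ + 2ξ₂.
Selectivity: 2ξ₁ / (2ξ₂) = 8.12 → ξ₁ = 8.12 ξ₂.
Substitute: (1·8.12 + 2) ξ₂ = 274 → ξ₂ = 27.07 mol/min, ξ₁ = 219.8 mol/min.
Outlet amounts (n = n₀ + Σ ν·ξ):
  G: 432.8 − 1(219.8) − 2(27.07) = 158.8
  H: 0 + 2(219.8) = 439.6
  F: 0 + 2(27.07) = 54.14
Total out = 652.6 mol/min; y_H = 439.6 / 652.6 = 0.6737.

0.674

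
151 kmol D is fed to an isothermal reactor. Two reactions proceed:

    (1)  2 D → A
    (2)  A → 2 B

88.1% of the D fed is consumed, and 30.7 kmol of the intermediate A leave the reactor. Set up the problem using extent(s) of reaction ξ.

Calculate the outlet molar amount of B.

Conversion of D: D consumed = 2ξ₁ = 0.881 × 151 → ξ₁ = 66.52 kmol.
A balance: n_A = 0 + 1ξ₁ − 1ξ₂ = 30.7 → ξ₂ = (1·66.52 − 30.7)/1 = 35.82 kmol.
Outlet amounts (n = n₀ + Σ ν·ξ):
  D: 151 − 2(66.52) = 17.97
  A: 0 + 1(66.52) − 1(35.82) = 30.7
  B: 0 + 2(35.82) = 71.63

71.6 kmol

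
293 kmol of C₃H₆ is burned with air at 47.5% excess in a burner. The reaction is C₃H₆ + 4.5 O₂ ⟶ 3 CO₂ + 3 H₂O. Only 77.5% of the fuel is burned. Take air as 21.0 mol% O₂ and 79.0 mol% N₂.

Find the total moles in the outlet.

Stoichiometric O₂ = 4.5 × 293 = 1318 kmol; O₂ fed = 1318 × 1.475 = 1945 kmol.
N₂ fed = 1945 × 79/21 = 7316 kmol.
Fuel reacted = 0.775 × 293 → ξ = 227.1 kmol.
Outlet (n = n₀ + ν ξ):
  C₃H₆: 293 − 1(227.1) = 65.92
  O₂: 1945 − 4.5(227.1) = 923
  N₂: 7316 (inert)
  CO₂: 0 + 3(227.1) = 681.2
  H₂O: 0 + 3(227.1) = 681.2
Total out = 65.92 + 923 + 7316 + 681.2 + 681.2 = 9667 kmol.

9670 kmol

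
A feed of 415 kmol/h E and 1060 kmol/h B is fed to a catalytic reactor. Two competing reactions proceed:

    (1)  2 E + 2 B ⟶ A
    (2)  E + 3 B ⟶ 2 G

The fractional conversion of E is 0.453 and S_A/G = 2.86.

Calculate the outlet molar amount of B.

Conversion of E: E consumed = 0.453 × 415 = 188 kmol/h = 2ξ₁ + 1ξ₂.
Selectivity: 1ξ₁ / (2ξ₂) = 2.86 → ξ₁ = 5.72 ξ₂.
Substitute: (2·5.72 + 1) ξ₂ = 188 → ξ₂ = 15.11 kmol/h, ξ₁ = 86.44 kmol/h.
Outlet amounts (n = n₀ + Σ ν·ξ):
  E: 415 − 2(86.44) − 1(15.11) = 227
  B: 1060 − 2(86.44) − 3(15.11) = 841.8
  A: 0 + 1(86.44) = 86.44
  G: 0 + 2(15.11) = 30.22

842 kmol/h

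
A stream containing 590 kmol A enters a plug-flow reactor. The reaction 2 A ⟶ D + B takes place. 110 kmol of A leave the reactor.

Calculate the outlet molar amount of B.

For A: n = n₀ − 2ξ → 110 = 590 − 2ξ, giving ξ = 240 kmol.
Outlet amounts (n = n₀ + ν ξ):
  A: 590 − 2(240) = 110
  D: 0 + 1(240) = 240
  B: 0 + 1(240) = 240

240 kmol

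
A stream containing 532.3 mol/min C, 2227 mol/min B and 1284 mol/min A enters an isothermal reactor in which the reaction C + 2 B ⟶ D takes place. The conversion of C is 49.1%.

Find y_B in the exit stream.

C reacted = 0.491 × 532.3 = 261.4 mol/min; ν_C = −1, so ξ = 261.4/1 = 261.4 mol/min.
Outlet amounts (n = n₀ + ν ξ):
  C: 532.3 − 1(261.4) = 270.9
  B: 2227 − 2(261.4) = 1704
  D: 0 + 1(261.4) = 261.4
  A: 1284 (inert)
Total out = 3521 mol/min; y_B = 1704 / 3521 = 0.4841.

0.484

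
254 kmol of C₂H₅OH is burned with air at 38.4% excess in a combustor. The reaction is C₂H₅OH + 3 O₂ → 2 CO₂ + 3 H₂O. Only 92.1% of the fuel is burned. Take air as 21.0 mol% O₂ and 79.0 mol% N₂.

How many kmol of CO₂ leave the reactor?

468 kmol

Stoichiometric O₂ = 3 × 254 = 762 kmol; O₂ fed = 762 × 1.384 = 1055 kmol.
N₂ fed = 1055 × 79/21 = 3967 kmol.
Fuel reacted = 0.921 × 254 → ξ = 233.9 kmol.
Outlet (n = n₀ + ν ξ):
  C₂H₅OH: 254 − 1(233.9) = 20.07
  O₂: 1055 − 3(233.9) = 352.8
  N₂: 3967 (inert)
  CO₂: 0 + 2(233.9) = 467.9
  H₂O: 0 + 3(233.9) = 701.8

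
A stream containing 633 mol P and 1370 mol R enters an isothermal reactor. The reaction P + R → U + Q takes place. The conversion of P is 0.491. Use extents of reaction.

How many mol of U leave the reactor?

311 mol

P reacted = 0.491 × 633 = 310.8 mol; ν_P = −1, so ξ = 310.8/1 = 310.8 mol.
Outlet amounts (n = n₀ + ν ξ):
  P: 633 − 1(310.8) = 322.2
  R: 1370 − 1(310.8) = 1059
  U: 0 + 1(310.8) = 310.8
  Q: 0 + 1(310.8) = 310.8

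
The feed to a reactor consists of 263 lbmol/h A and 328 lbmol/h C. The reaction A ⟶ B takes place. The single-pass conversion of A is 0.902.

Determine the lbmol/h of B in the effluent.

237 lbmol/h

A reacted = 0.902 × 263 = 237.2 lbmol/h; ν_A = −1, so ξ = 237.2/1 = 237.2 lbmol/h.
Outlet amounts (n = n₀ + ν ξ):
  A: 263 − 1(237.2) = 25.77
  B: 0 + 1(237.2) = 237.2
  C: 328 (inert)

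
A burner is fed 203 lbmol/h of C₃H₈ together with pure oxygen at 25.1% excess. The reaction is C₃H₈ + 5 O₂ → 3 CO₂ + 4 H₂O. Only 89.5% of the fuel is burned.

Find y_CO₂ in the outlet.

0.329

Stoichiometric O₂ = 5 × 203 = 1015 lbmol/h; O₂ fed = 1015 × 1.251 = 1270 lbmol/h.
Fuel reacted = 0.895 × 203 → ξ = 181.7 lbmol/h.
Outlet (n = n₀ + ν ξ):
  C₃H₈: 203 − 1(181.7) = 21.31
  O₂: 1270 − 5(181.7) = 361.3
  CO₂: 0 + 3(181.7) = 545.1
  H₂O: 0 + 4(181.7) = 726.7
Total out = 1654 lbmol/h; y_CO₂ = 545.1 / 1654 = 0.3294.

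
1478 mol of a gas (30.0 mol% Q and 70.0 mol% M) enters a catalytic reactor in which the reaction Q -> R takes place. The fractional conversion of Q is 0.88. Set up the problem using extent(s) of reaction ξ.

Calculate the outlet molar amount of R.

390 mol

Q reacted = 0.88 × 443.4 = 390.2 mol; ν_Q = −1, so ξ = 390.2/1 = 390.2 mol.
Outlet amounts (n = n₀ + ν ξ):
  Q: 443.4 − 1(390.2) = 53.21
  R: 0 + 1(390.2) = 390.2
  M: 1035 (inert)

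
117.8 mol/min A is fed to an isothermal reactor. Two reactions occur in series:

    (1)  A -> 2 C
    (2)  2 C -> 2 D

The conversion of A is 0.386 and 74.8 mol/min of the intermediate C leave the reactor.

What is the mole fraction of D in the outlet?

0.0989

Conversion of A: A consumed = 1ξ₁ = 0.386 × 117.8 → ξ₁ = 45.47 mol/min.
C balance: n_C = 0 + 2ξ₁ − 2ξ₂ = 74.8 → ξ₂ = (2·45.47 − 74.8)/2 = 8.071 mol/min.
Outlet amounts (n = n₀ + Σ ν·ξ):
  A: 117.8 − 1(45.47) = 72.33
  C: 0 + 2(45.47) − 2(8.071) = 74.8
  D: 0 + 2(8.071) = 16.14
Total out = 163.3 mol/min; y_D = 16.14 / 163.3 = 0.09886.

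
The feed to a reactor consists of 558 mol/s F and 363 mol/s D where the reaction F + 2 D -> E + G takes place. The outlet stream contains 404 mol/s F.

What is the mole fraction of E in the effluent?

0.201

For F: n = n₀ − 1ξ → 404 = 558 − 1ξ, giving ξ = 154 mol/s.
Outlet amounts (n = n₀ + ν ξ):
  F: 558 − 1(154) = 404
  D: 363 − 2(154) = 55
  E: 0 + 1(154) = 154
  G: 0 + 1(154) = 154
Total out = 767 mol/s; y_E = 154 / 767 = 0.2008.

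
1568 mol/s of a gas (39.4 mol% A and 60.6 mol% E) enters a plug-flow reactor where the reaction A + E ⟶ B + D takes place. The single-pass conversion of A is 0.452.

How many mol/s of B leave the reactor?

279 mol/s

A reacted = 0.452 × 617.8 = 279.2 mol/s; ν_A = −1, so ξ = 279.2/1 = 279.2 mol/s.
Outlet amounts (n = n₀ + ν ξ):
  A: 617.8 − 1(279.2) = 338.6
  E: 950.2 − 1(279.2) = 671
  B: 0 + 1(279.2) = 279.2
  D: 0 + 1(279.2) = 279.2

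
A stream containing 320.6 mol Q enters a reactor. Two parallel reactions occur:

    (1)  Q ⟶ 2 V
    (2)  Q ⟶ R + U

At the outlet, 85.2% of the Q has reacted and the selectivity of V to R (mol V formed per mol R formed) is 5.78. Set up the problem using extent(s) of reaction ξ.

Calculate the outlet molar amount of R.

70.2 mol

Conversion of Q: Q consumed = 0.852 × 320.6 = 273.2 mol = 1ξ₁ + 1ξ₂.
Selectivity: 2ξ₁ / (1ξ₂) = 5.78 → ξ₁ = 2.89 ξ₂.
Substitute: (1·2.89 + 1) ξ₂ = 273.2 → ξ₂ = 70.22 mol, ξ₁ = 202.9 mol.
Outlet amounts (n = n₀ + Σ ν·ξ):
  Q: 320.6 − 1(202.9) − 1(70.22) = 47.45
  V: 0 + 2(202.9) = 405.9
  R: 0 + 1(70.22) = 70.22
  U: 0 + 1(70.22) = 70.22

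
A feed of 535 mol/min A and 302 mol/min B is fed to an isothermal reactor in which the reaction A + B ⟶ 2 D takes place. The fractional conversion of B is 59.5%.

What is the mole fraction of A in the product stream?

B reacted = 0.595 × 302 = 179.7 mol/min; ν_B = −1, so ξ = 179.7/1 = 179.7 mol/min.
Outlet amounts (n = n₀ + ν ξ):
  A: 535 − 1(179.7) = 355.3
  B: 302 − 1(179.7) = 122.3
  D: 0 + 2(179.7) = 359.4
Total out = 837 mol/min; y_A = 355.3 / 837 = 0.4245.

0.425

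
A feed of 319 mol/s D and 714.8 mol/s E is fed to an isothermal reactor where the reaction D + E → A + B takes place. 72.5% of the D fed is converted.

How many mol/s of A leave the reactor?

D reacted = 0.725 × 319 = 231.3 mol/s; ν_D = −1, so ξ = 231.3/1 = 231.3 mol/s.
Outlet amounts (n = n₀ + ν ξ):
  D: 319 − 1(231.3) = 87.72
  E: 714.8 − 1(231.3) = 483.5
  A: 0 + 1(231.3) = 231.3
  B: 0 + 1(231.3) = 231.3

231 mol/s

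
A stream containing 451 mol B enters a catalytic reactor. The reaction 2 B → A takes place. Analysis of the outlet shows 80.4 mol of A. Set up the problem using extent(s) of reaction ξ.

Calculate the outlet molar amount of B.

290 mol

For A: n = n₀ + 1ξ → 80.4 = 0 + 1ξ, giving ξ = 80.4 mol.
Outlet amounts (n = n₀ + ν ξ):
  B: 451 − 2(80.4) = 290.2
  A: 0 + 1(80.4) = 80.4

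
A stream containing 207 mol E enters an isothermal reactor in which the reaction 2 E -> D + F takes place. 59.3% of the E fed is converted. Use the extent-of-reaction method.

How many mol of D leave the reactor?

E reacted = 0.593 × 207 = 122.8 mol; ν_E = −2, so ξ = 122.8/2 = 61.38 mol.
Outlet amounts (n = n₀ + ν ξ):
  E: 207 − 2(61.38) = 84.25
  D: 0 + 1(61.38) = 61.38
  F: 0 + 1(61.38) = 61.38

61.4 mol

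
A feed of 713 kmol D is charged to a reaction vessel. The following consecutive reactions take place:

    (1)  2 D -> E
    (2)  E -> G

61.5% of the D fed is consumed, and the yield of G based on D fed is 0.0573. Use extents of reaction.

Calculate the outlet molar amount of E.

Conversion of D: D consumed = 2ξ₁ = 0.615 × 713 → ξ₁ = 219.2 kmol.
Yield of G: 1ξ₂ / 713 = 0.0573 → ξ₂ = 40.85 kmol.
Outlet amounts (n = n₀ + Σ ν·ξ):
  D: 713 − 2(219.2) = 274.5
  E: 0 + 1(219.2) − 1(40.85) = 178.4
  G: 0 + 1(40.85) = 40.85

178 kmol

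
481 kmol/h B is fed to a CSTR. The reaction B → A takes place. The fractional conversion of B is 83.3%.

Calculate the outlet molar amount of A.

401 kmol/h

B reacted = 0.833 × 481 = 400.7 kmol/h; ν_B = −1, so ξ = 400.7/1 = 400.7 kmol/h.
Outlet amounts (n = n₀ + ν ξ):
  B: 481 − 1(400.7) = 80.33
  A: 0 + 1(400.7) = 400.7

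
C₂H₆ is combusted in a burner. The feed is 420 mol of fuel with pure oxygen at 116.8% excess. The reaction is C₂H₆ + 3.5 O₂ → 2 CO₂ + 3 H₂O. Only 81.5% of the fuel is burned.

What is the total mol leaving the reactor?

Stoichiometric O₂ = 3.5 × 420 = 1470 mol; O₂ fed = 1470 × 2.168 = 3187 mol.
Fuel reacted = 0.815 × 420 → ξ = 342.3 mol.
Outlet (n = n₀ + ν ξ):
  C₂H₆: 420 − 1(342.3) = 77.7
  O₂: 3187 − 3.5(342.3) = 1989
  CO₂: 0 + 2(342.3) = 684.6
  H₂O: 0 + 3(342.3) = 1027
Total out = 77.7 + 1989 + 684.6 + 1027 = 3778 mol.

3780 mol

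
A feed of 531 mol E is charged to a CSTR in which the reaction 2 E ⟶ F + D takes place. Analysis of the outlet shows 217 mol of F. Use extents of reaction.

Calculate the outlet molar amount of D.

217 mol

For F: n = n₀ + 1ξ → 217 = 0 + 1ξ, giving ξ = 217 mol.
Outlet amounts (n = n₀ + ν ξ):
  E: 531 − 2(217) = 97
  F: 0 + 1(217) = 217
  D: 0 + 1(217) = 217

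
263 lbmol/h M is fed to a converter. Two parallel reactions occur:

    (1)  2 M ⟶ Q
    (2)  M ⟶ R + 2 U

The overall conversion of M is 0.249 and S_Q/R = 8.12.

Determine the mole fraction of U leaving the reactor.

0.0317

Conversion of M: M consumed = 0.249 × 263 = 65.49 lbmol/h = 2ξ₁ + 1ξ₂.
Selectivity: 1ξ₁ / (1ξ₂) = 8.12 → ξ₁ = 8.12 ξ₂.
Substitute: (2·8.12 + 1) ξ₂ = 65.49 → ξ₂ = 3.799 lbmol/h, ξ₁ = 30.84 lbmol/h.
Outlet amounts (n = n₀ + Σ ν·ξ):
  M: 263 − 2(30.84) − 1(3.799) = 197.5
  Q: 0 + 1(30.84) = 30.84
  R: 0 + 1(3.799) = 3.799
  U: 0 + 2(3.799) = 7.597
Total out = 239.8 lbmol/h; y_U = 7.597 / 239.8 = 0.03169.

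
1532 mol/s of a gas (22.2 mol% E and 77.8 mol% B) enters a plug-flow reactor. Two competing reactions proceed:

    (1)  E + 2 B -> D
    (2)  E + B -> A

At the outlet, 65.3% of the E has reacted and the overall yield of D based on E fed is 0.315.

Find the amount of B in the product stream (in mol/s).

863 mol/s

Yield of D: 1ξ₁ / 340.1 = 0.315 → ξ₁ = 107.1 mol/s.
Conversion of E: 1ξ₁ + 1ξ₂ = 0.653 × 340.1 = 222.1 → ξ₂ = 115 mol/s.
Outlet amounts (n = n₀ + Σ ν·ξ):
  E: 340.1 − 1(107.1) − 1(115) = 118
  B: 1192 − 2(107.1) − 1(115) = 862.7
  D: 0 + 1(107.1) = 107.1
  A: 0 + 1(115) = 115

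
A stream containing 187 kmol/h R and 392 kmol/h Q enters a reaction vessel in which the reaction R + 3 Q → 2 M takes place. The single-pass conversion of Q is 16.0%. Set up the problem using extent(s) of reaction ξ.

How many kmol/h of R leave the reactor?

Q reacted = 0.16 × 392 = 62.72 kmol/h; ν_Q = −3, so ξ = 62.72/3 = 20.91 kmol/h.
Outlet amounts (n = n₀ + ν ξ):
  R: 187 − 1(20.91) = 166.1
  Q: 392 − 3(20.91) = 329.3
  M: 0 + 2(20.91) = 41.81

166 kmol/h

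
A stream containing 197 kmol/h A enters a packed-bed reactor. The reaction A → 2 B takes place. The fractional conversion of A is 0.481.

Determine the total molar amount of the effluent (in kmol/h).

A reacted = 0.481 × 197 = 94.76 kmol/h; ν_A = −1, so ξ = 94.76/1 = 94.76 kmol/h.
Outlet amounts (n = n₀ + ν ξ):
  A: 197 − 1(94.76) = 102.2
  B: 0 + 2(94.76) = 189.5
Total out = 102.2 + 189.5 = 291.8 kmol/h.

292 kmol/h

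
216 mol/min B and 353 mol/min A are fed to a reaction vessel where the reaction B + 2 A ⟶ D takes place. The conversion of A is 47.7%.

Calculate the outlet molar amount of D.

A reacted = 0.477 × 353 = 168.4 mol/min; ν_A = −2, so ξ = 168.4/2 = 84.19 mol/min.
Outlet amounts (n = n₀ + ν ξ):
  B: 216 − 1(84.19) = 131.8
  A: 353 − 2(84.19) = 184.6
  D: 0 + 1(84.19) = 84.19

84.2 mol/min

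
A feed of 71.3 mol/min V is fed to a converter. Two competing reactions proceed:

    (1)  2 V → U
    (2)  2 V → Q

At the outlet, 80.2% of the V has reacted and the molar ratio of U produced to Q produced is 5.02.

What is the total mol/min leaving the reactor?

42.7 mol/min

Conversion of V: V consumed = 0.802 × 71.3 = 57.18 mol/min = 2ξ₁ + 2ξ₂.
Selectivity: 1ξ₁ / (1ξ₂) = 5.02 → ξ₁ = 5.02 ξ₂.
Substitute: (2·5.02 + 2) ξ₂ = 57.18 → ξ₂ = 4.749 mol/min, ξ₁ = 23.84 mol/min.
Outlet amounts (n = n₀ + Σ ν·ξ):
  V: 71.3 − 2(23.84) − 2(4.749) = 14.12
  U: 0 + 1(23.84) = 23.84
  Q: 0 + 1(4.749) = 4.749
Total out = 14.12 + 23.84 + 4.749 = 42.71 mol/min.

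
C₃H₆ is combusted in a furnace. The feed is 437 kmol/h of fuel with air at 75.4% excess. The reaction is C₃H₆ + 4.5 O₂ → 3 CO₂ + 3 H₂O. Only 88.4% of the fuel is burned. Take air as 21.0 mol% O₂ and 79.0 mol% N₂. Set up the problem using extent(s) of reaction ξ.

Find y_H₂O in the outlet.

0.068

Stoichiometric O₂ = 4.5 × 437 = 1966 kmol/h; O₂ fed = 1966 × 1.754 = 3449 kmol/h.
N₂ fed = 3449 × 79/21 = 12980 kmol/h.
Fuel reacted = 0.884 × 437 → ξ = 386.3 kmol/h.
Outlet (n = n₀ + ν ξ):
  C₃H₆: 437 − 1(386.3) = 50.69
  O₂: 3449 − 4.5(386.3) = 1711
  N₂: 12980 (inert)
  CO₂: 0 + 3(386.3) = 1159
  H₂O: 0 + 3(386.3) = 1159
Total out = 17060 kmol/h; y_H₂O = 1159 / 17060 = 0.06795.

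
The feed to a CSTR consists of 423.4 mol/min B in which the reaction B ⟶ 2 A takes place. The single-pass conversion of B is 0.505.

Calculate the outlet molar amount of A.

428 mol/min

B reacted = 0.505 × 423.4 = 213.8 mol/min; ν_B = −1, so ξ = 213.8/1 = 213.8 mol/min.
Outlet amounts (n = n₀ + ν ξ):
  B: 423.4 − 1(213.8) = 209.6
  A: 0 + 2(213.8) = 427.6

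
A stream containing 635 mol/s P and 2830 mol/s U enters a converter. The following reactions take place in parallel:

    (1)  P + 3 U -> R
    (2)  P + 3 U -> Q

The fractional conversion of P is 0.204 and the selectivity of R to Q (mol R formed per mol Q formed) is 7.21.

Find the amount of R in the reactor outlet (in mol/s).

Conversion of P: P consumed = 0.204 × 635 = 129.5 mol/s = 1ξ₁ + 1ξ₂.
Selectivity: 1ξ₁ / (1ξ₂) = 7.21 → ξ₁ = 7.21 ξ₂.
Substitute: (1·7.21 + 1) ξ₂ = 129.5 → ξ₂ = 15.78 mol/s, ξ₁ = 113.8 mol/s.
Outlet amounts (n = n₀ + Σ ν·ξ):
  P: 635 − 1(113.8) − 1(15.78) = 505.5
  U: 2830 − 3(113.8) − 3(15.78) = 2441
  R: 0 + 1(113.8) = 113.8
  Q: 0 + 1(15.78) = 15.78

114 mol/s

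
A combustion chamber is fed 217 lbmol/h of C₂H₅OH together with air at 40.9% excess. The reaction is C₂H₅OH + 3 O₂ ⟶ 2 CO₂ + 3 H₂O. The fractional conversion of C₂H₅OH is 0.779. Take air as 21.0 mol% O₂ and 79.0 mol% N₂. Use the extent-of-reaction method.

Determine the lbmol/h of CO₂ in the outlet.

338 lbmol/h

Stoichiometric O₂ = 3 × 217 = 651 lbmol/h; O₂ fed = 651 × 1.409 = 917.3 lbmol/h.
N₂ fed = 917.3 × 79/21 = 3451 lbmol/h.
Fuel reacted = 0.779 × 217 → ξ = 169 lbmol/h.
Outlet (n = n₀ + ν ξ):
  C₂H₅OH: 217 − 1(169) = 47.96
  O₂: 917.3 − 3(169) = 410.1
  N₂: 3451 (inert)
  CO₂: 0 + 2(169) = 338.1
  H₂O: 0 + 3(169) = 507.1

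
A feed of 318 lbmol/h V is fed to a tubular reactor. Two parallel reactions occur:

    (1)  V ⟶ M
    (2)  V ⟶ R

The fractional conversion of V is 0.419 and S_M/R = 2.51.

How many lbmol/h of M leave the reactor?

95.3 lbmol/h

Conversion of V: V consumed = 0.419 × 318 = 133.2 lbmol/h = 1ξ₁ + 1ξ₂.
Selectivity: 1ξ₁ / (1ξ₂) = 2.51 → ξ₁ = 2.51 ξ₂.
Substitute: (1·2.51 + 1) ξ₂ = 133.2 → ξ₂ = 37.96 lbmol/h, ξ₁ = 95.28 lbmol/h.
Outlet amounts (n = n₀ + Σ ν·ξ):
  V: 318 − 1(95.28) − 1(37.96) = 184.8
  M: 0 + 1(95.28) = 95.28
  R: 0 + 1(37.96) = 37.96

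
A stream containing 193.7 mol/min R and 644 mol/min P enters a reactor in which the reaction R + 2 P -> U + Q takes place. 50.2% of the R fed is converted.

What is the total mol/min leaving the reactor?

740 mol/min

R reacted = 0.502 × 193.7 = 97.24 mol/min; ν_R = −1, so ξ = 97.24/1 = 97.24 mol/min.
Outlet amounts (n = n₀ + ν ξ):
  R: 193.7 − 1(97.24) = 96.46
  P: 644 − 2(97.24) = 449.5
  U: 0 + 1(97.24) = 97.24
  Q: 0 + 1(97.24) = 97.24
Total out = 96.46 + 449.5 + 97.24 + 97.24 = 740.5 mol/min.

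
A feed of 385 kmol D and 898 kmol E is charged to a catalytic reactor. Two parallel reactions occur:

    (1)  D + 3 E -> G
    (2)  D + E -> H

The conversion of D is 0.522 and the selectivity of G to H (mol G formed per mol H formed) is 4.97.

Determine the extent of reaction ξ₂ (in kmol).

ξ₂ = 33.7 kmol

Conversion of D: D consumed = 0.522 × 385 = 201 kmol = 1ξ₁ + 1ξ₂.
Selectivity: 1ξ₁ / (1ξ₂) = 4.97 → ξ₁ = 4.97 ξ₂.
Substitute: (1·4.97 + 1) ξ₂ = 201 → ξ₂ = 33.66 kmol, ξ₁ = 167.3 kmol.
Outlet amounts (n = n₀ + Σ ν·ξ):
  D: 385 − 1(167.3) − 1(33.66) = 184
  E: 898 − 3(167.3) − 1(33.66) = 362.4
  G: 0 + 1(167.3) = 167.3
  H: 0 + 1(33.66) = 33.66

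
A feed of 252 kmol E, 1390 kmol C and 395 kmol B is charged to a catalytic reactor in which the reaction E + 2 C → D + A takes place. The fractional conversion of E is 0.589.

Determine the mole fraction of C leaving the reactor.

E reacted = 0.589 × 252 = 148.4 kmol; ν_E = −1, so ξ = 148.4/1 = 148.4 kmol.
Outlet amounts (n = n₀ + ν ξ):
  E: 252 − 1(148.4) = 103.6
  C: 1390 − 2(148.4) = 1093
  D: 0 + 1(148.4) = 148.4
  A: 0 + 1(148.4) = 148.4
  B: 395 (inert)
Total out = 1889 kmol; y_C = 1093 / 1889 = 0.5788.

0.579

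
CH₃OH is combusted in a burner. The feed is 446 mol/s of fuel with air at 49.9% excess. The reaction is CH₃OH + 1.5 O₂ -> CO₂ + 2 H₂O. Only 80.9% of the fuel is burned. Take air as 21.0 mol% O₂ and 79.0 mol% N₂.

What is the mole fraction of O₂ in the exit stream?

0.0855

Stoichiometric O₂ = 1.5 × 446 = 669 mol/s; O₂ fed = 669 × 1.499 = 1003 mol/s.
N₂ fed = 1003 × 79/21 = 3773 mol/s.
Fuel reacted = 0.809 × 446 → ξ = 360.8 mol/s.
Outlet (n = n₀ + ν ξ):
  CH₃OH: 446 − 1(360.8) = 85.19
  O₂: 1003 − 1.5(360.8) = 461.6
  N₂: 3773 (inert)
  CO₂: 0 + 1(360.8) = 360.8
  H₂O: 0 + 2(360.8) = 721.6
Total out = 5402 mol/s; y_O₂ = 461.6 / 5402 = 0.08545.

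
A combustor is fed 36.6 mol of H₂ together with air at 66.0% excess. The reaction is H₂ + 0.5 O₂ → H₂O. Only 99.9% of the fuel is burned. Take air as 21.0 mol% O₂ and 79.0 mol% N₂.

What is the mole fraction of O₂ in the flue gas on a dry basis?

Stoichiometric O₂ = 0.5 × 36.6 = 18.3 mol; O₂ fed = 18.3 × 1.660 = 30.38 mol.
N₂ fed = 30.38 × 79/21 = 114.3 mol.
Fuel reacted = 0.999 × 36.6 → ξ = 36.56 mol.
Outlet (n = n₀ + ν ξ):
  H₂: 36.6 − 1(36.56) = 0.0366
  O₂: 30.38 − 0.5(36.56) = 12.1
  N₂: 114.3 (inert)
  H₂O: 0 + 1(36.56) = 36.56
Dry total = 126.4 mol; y_O₂ (dry) = 12.1 / 126.4 = 0.09569.

0.0957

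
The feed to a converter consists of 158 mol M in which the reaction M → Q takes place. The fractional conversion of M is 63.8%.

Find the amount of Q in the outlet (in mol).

101 mol

M reacted = 0.638 × 158 = 100.8 mol; ν_M = −1, so ξ = 100.8/1 = 100.8 mol.
Outlet amounts (n = n₀ + ν ξ):
  M: 158 − 1(100.8) = 57.2
  Q: 0 + 1(100.8) = 100.8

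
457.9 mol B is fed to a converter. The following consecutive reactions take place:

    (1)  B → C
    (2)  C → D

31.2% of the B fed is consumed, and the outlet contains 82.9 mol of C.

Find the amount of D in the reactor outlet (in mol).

Conversion of B: B consumed = 1ξ₁ = 0.312 × 457.9 → ξ₁ = 142.9 mol.
C balance: n_C = 0 + 1ξ₁ − 1ξ₂ = 82.9 → ξ₂ = (1·142.9 − 82.9)/1 = 59.96 mol.
Outlet amounts (n = n₀ + Σ ν·ξ):
  B: 457.9 − 1(142.9) = 315
  C: 0 + 1(142.9) − 1(59.96) = 82.9
  D: 0 + 1(59.96) = 59.96

60 mol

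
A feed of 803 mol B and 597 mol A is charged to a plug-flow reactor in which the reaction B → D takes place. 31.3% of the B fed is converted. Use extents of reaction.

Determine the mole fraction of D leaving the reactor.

B reacted = 0.313 × 803 = 251.3 mol; ν_B = −1, so ξ = 251.3/1 = 251.3 mol.
Outlet amounts (n = n₀ + ν ξ):
  B: 803 − 1(251.3) = 551.7
  D: 0 + 1(251.3) = 251.3
  A: 597 (inert)
Total out = 1400 mol; y_D = 251.3 / 1400 = 0.1795.

0.18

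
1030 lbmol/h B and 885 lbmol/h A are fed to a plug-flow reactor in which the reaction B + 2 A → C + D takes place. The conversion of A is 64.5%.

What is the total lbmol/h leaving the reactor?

1630 lbmol/h

A reacted = 0.645 × 885 = 570.8 lbmol/h; ν_A = −2, so ξ = 570.8/2 = 285.4 lbmol/h.
Outlet amounts (n = n₀ + ν ξ):
  B: 1030 − 1(285.4) = 744.6
  A: 885 − 2(285.4) = 314.2
  C: 0 + 1(285.4) = 285.4
  D: 0 + 1(285.4) = 285.4
Total out = 744.6 + 314.2 + 285.4 + 285.4 = 1630 lbmol/h.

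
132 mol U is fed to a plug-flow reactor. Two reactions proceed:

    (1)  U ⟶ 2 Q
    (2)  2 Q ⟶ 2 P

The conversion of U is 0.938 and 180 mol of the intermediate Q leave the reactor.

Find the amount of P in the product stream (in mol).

Conversion of U: U consumed = 1ξ₁ = 0.938 × 132 → ξ₁ = 123.8 mol.
Q balance: n_Q = 0 + 2ξ₁ − 2ξ₂ = 180 → ξ₂ = (2·123.8 − 180)/2 = 33.82 mol.
Outlet amounts (n = n₀ + Σ ν·ξ):
  U: 132 − 1(123.8) = 8.184
  Q: 0 + 2(123.8) − 2(33.82) = 180
  P: 0 + 2(33.82) = 67.63

67.6 mol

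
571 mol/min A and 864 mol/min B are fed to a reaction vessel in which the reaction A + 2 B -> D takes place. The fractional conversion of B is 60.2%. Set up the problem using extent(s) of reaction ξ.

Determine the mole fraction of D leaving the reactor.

B reacted = 0.602 × 864 = 520.1 mol/min; ν_B = −2, so ξ = 520.1/2 = 260.1 mol/min.
Outlet amounts (n = n₀ + ν ξ):
  A: 571 − 1(260.1) = 310.9
  B: 864 − 2(260.1) = 343.9
  D: 0 + 1(260.1) = 260.1
Total out = 914.9 mol/min; y_D = 260.1 / 914.9 = 0.2843.

0.284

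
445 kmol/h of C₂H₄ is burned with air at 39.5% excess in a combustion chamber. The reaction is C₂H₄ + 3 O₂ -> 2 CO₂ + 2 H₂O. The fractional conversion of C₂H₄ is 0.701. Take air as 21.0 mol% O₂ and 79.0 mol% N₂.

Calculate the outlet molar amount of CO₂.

624 kmol/h

Stoichiometric O₂ = 3 × 445 = 1335 kmol/h; O₂ fed = 1335 × 1.395 = 1862 kmol/h.
N₂ fed = 1862 × 79/21 = 7006 kmol/h.
Fuel reacted = 0.701 × 445 → ξ = 311.9 kmol/h.
Outlet (n = n₀ + ν ξ):
  C₂H₄: 445 − 1(311.9) = 133.1
  O₂: 1862 − 3(311.9) = 926.5
  N₂: 7006 (inert)
  CO₂: 0 + 2(311.9) = 623.9
  H₂O: 0 + 2(311.9) = 623.9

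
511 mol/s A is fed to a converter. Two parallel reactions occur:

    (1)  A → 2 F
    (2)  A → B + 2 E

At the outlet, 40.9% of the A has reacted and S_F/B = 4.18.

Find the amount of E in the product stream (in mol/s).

Conversion of A: A consumed = 0.409 × 511 = 209 mol/s = 1ξ₁ + 1ξ₂.
Selectivity: 2ξ₁ / (1ξ₂) = 4.18 → ξ₁ = 2.09 ξ₂.
Substitute: (1·2.09 + 1) ξ₂ = 209 → ξ₂ = 67.64 mol/s, ξ₁ = 141.4 mol/s.
Outlet amounts (n = n₀ + Σ ν·ξ):
  A: 511 − 1(141.4) − 1(67.64) = 302
  F: 0 + 2(141.4) = 282.7
  B: 0 + 1(67.64) = 67.64
  E: 0 + 2(67.64) = 135.3

135 mol/s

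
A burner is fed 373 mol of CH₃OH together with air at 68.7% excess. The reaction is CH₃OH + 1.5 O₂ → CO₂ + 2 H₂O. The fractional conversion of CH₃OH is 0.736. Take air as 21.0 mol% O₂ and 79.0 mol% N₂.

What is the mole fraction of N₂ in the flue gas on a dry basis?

Stoichiometric O₂ = 1.5 × 373 = 559.5 mol; O₂ fed = 559.5 × 1.687 = 943.9 mol.
N₂ fed = 943.9 × 79/21 = 3551 mol.
Fuel reacted = 0.736 × 373 → ξ = 274.5 mol.
Outlet (n = n₀ + ν ξ):
  CH₃OH: 373 − 1(274.5) = 98.47
  O₂: 943.9 − 1.5(274.5) = 532.1
  N₂: 3551 (inert)
  CO₂: 0 + 1(274.5) = 274.5
  H₂O: 0 + 2(274.5) = 549.1
Dry total = 4456 mol; y_N₂ (dry) = 3551 / 4456 = 0.7969.

0.797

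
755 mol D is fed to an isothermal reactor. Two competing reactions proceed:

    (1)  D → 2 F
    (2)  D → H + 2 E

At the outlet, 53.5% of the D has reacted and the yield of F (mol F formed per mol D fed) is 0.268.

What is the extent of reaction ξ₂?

Yield of F: 2ξ₁ / 755 = 0.268 → ξ₁ = 101.2 mol.
Conversion of D: 1ξ₁ + 1ξ₂ = 0.535 × 755 = 403.9 → ξ₂ = 302.8 mol.
Outlet amounts (n = n₀ + Σ ν·ξ):
  D: 755 − 1(101.2) − 1(302.8) = 351.1
  F: 0 + 2(101.2) = 202.3
  H: 0 + 1(302.8) = 302.8
  E: 0 + 2(302.8) = 605.5

ξ₂ = 303 mol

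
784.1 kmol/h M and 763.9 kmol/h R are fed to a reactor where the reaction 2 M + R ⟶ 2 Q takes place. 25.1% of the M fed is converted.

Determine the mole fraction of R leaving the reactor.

M reacted = 0.251 × 784.1 = 196.8 kmol/h; ν_M = −2, so ξ = 196.8/2 = 98.4 kmol/h.
Outlet amounts (n = n₀ + ν ξ):
  M: 784.1 − 2(98.4) = 587.3
  R: 763.9 − 1(98.4) = 665.5
  Q: 0 + 2(98.4) = 196.8
Total out = 1450 kmol/h; y_R = 665.5 / 1450 = 0.4591.

0.459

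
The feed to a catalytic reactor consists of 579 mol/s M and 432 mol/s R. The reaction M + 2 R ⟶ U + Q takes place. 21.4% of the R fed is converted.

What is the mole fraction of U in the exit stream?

0.0479

R reacted = 0.214 × 432 = 92.45 mol/s; ν_R = −2, so ξ = 92.45/2 = 46.22 mol/s.
Outlet amounts (n = n₀ + ν ξ):
  M: 579 − 1(46.22) = 532.8
  R: 432 − 2(46.22) = 339.6
  U: 0 + 1(46.22) = 46.22
  Q: 0 + 1(46.22) = 46.22
Total out = 964.8 mol/s; y_U = 46.22 / 964.8 = 0.04791.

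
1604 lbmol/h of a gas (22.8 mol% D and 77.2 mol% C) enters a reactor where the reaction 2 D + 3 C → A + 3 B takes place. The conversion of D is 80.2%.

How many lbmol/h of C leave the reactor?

798 lbmol/h

D reacted = 0.802 × 365.7 = 293.3 lbmol/h; ν_D = −2, so ξ = 293.3/2 = 146.7 lbmol/h.
Outlet amounts (n = n₀ + ν ξ):
  D: 365.7 − 2(146.7) = 72.41
  C: 1238 − 3(146.7) = 798.3
  A: 0 + 1(146.7) = 146.7
  B: 0 + 3(146.7) = 440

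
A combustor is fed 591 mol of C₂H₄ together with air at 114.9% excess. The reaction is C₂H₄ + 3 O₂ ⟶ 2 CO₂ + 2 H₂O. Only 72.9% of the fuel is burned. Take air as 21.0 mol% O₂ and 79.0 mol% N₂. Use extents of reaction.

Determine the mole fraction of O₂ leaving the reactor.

Stoichiometric O₂ = 3 × 591 = 1773 mol; O₂ fed = 1773 × 2.149 = 3810 mol.
N₂ fed = 3810 × 79/21 = 14330 mol.
Fuel reacted = 0.729 × 591 → ξ = 430.8 mol.
Outlet (n = n₀ + ν ξ):
  C₂H₄: 591 − 1(430.8) = 160.2
  O₂: 3810 − 3(430.8) = 2518
  N₂: 14330 (inert)
  CO₂: 0 + 2(430.8) = 861.7
  H₂O: 0 + 2(430.8) = 861.7
Total out = 18730 mol; y_O₂ = 2518 / 18730 = 0.1344.

0.134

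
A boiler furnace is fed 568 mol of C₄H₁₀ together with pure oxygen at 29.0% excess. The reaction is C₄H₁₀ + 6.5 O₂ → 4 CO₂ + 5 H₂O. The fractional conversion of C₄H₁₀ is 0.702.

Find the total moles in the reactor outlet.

5930 mol

Stoichiometric O₂ = 6.5 × 568 = 3692 mol; O₂ fed = 3692 × 1.290 = 4763 mol.
Fuel reacted = 0.702 × 568 → ξ = 398.7 mol.
Outlet (n = n₀ + ν ξ):
  C₄H₁₀: 568 − 1(398.7) = 169.3
  O₂: 4763 − 6.5(398.7) = 2171
  CO₂: 0 + 4(398.7) = 1595
  H₂O: 0 + 5(398.7) = 1994
Total out = 169.3 + 2171 + 1595 + 1994 = 5929 mol.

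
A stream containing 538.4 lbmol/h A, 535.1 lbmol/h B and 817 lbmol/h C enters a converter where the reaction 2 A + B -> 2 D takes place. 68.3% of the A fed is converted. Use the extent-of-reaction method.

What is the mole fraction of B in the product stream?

A reacted = 0.683 × 538.4 = 367.7 lbmol/h; ν_A = −2, so ξ = 367.7/2 = 183.9 lbmol/h.
Outlet amounts (n = n₀ + ν ξ):
  A: 538.4 − 2(183.9) = 170.7
  B: 535.1 − 1(183.9) = 351.2
  D: 0 + 2(183.9) = 367.7
  C: 817 (inert)
Total out = 1707 lbmol/h; y_B = 351.2 / 1707 = 0.2058.

0.206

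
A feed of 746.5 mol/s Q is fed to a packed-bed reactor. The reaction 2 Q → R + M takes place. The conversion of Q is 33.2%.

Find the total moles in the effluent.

746 mol/s

Q reacted = 0.332 × 746.5 = 247.8 mol/s; ν_Q = −2, so ξ = 247.8/2 = 123.9 mol/s.
Outlet amounts (n = n₀ + ν ξ):
  Q: 746.5 − 2(123.9) = 498.7
  R: 0 + 1(123.9) = 123.9
  M: 0 + 1(123.9) = 123.9
Total out = 498.7 + 123.9 + 123.9 = 746.5 mol/s.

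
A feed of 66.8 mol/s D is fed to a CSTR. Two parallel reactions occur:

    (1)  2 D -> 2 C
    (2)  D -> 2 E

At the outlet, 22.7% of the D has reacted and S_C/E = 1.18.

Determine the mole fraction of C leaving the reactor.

0.149

Conversion of D: D consumed = 0.227 × 66.8 = 15.16 mol/s = 2ξ₁ + 1ξ₂.
Selectivity: 2ξ₁ / (2ξ₂) = 1.18 → ξ₁ = 1.18 ξ₂.
Substitute: (2·1.18 + 1) ξ₂ = 15.16 → ξ₂ = 4.513 mol/s, ξ₁ = 5.325 mol/s.
Outlet amounts (n = n₀ + Σ ν·ξ):
  D: 66.8 − 2(5.325) − 1(4.513) = 51.64
  C: 0 + 2(5.325) = 10.65
  E: 0 + 2(4.513) = 9.026
Total out = 71.31 mol/s; y_C = 10.65 / 71.31 = 0.1494.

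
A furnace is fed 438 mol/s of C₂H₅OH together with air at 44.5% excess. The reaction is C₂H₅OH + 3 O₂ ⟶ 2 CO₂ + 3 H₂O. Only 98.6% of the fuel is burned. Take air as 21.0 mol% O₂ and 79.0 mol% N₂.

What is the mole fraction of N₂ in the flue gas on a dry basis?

Stoichiometric O₂ = 3 × 438 = 1314 mol/s; O₂ fed = 1314 × 1.445 = 1899 mol/s.
N₂ fed = 1899 × 79/21 = 7143 mol/s.
Fuel reacted = 0.986 × 438 → ξ = 431.9 mol/s.
Outlet (n = n₀ + ν ξ):
  C₂H₅OH: 438 − 1(431.9) = 6.132
  O₂: 1899 − 3(431.9) = 603.1
  N₂: 7143 (inert)
  CO₂: 0 + 2(431.9) = 863.7
  H₂O: 0 + 3(431.9) = 1296
Dry total = 8616 mol/s; y_N₂ (dry) = 7143 / 8616 = 0.829.

0.829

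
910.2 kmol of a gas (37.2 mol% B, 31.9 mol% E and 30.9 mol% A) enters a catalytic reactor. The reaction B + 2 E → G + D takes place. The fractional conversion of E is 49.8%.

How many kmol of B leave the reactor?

E reacted = 0.498 × 290.4 = 144.6 kmol; ν_E = −2, so ξ = 144.6/2 = 72.3 kmol.
Outlet amounts (n = n₀ + ν ξ):
  B: 338.6 − 1(72.3) = 266.3
  E: 290.4 − 2(72.3) = 145.8
  G: 0 + 1(72.3) = 72.3
  D: 0 + 1(72.3) = 72.3
  A: 281.3 (inert)

266 kmol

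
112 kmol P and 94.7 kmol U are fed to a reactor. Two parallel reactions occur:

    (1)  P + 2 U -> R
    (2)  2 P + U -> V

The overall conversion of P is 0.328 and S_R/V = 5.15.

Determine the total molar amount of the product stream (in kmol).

Conversion of P: P consumed = 0.328 × 112 = 36.74 kmol = 1ξ₁ + 2ξ₂.
Selectivity: 1ξ₁ / (1ξ₂) = 5.15 → ξ₁ = 5.15 ξ₂.
Substitute: (1·5.15 + 2) ξ₂ = 36.74 → ξ₂ = 5.138 kmol, ξ₁ = 26.46 kmol.
Outlet amounts (n = n₀ + Σ ν·ξ):
  P: 112 − 1(26.46) − 2(5.138) = 75.26
  U: 94.7 − 2(26.46) − 1(5.138) = 36.64
  R: 0 + 1(26.46) = 26.46
  V: 0 + 1(5.138) = 5.138
Total out = 75.26 + 36.64 + 26.46 + 5.138 = 143.5 kmol.

144 kmol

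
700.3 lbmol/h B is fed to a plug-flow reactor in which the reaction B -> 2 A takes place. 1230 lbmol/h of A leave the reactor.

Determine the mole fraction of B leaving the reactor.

For A: n = n₀ + 2ξ → 1230 = 0 + 2ξ, giving ξ = 615 lbmol/h.
Outlet amounts (n = n₀ + ν ξ):
  B: 700.3 − 1(615) = 85.3
  A: 0 + 2(615) = 1230
Total out = 1315 lbmol/h; y_B = 85.3 / 1315 = 0.06485.

0.0649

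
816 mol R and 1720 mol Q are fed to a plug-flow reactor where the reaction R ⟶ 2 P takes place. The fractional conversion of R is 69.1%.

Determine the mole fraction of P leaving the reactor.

0.364

R reacted = 0.691 × 816 = 563.9 mol; ν_R = −1, so ξ = 563.9/1 = 563.9 mol.
Outlet amounts (n = n₀ + ν ξ):
  R: 816 − 1(563.9) = 252.1
  P: 0 + 2(563.9) = 1128
  Q: 1720 (inert)
Total out = 3100 mol; y_P = 1128 / 3100 = 0.3638.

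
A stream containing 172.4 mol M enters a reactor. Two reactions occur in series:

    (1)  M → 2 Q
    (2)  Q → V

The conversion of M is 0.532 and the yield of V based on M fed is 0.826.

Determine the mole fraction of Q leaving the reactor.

0.155

Conversion of M: M consumed = 1ξ₁ = 0.532 × 172.4 → ξ₁ = 91.72 mol.
Yield of V: 1ξ₂ / 172.4 = 0.826 → ξ₂ = 142.4 mol.
Outlet amounts (n = n₀ + Σ ν·ξ):
  M: 172.4 − 1(91.72) = 80.68
  Q: 0 + 2(91.72) − 1(142.4) = 41.03
  V: 0 + 1(142.4) = 142.4
Total out = 264.1 mol; y_Q = 41.03 / 264.1 = 0.1554.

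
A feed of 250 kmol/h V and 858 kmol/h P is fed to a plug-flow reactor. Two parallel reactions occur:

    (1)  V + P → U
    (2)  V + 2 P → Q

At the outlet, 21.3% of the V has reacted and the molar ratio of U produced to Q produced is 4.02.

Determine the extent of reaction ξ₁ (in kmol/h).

Conversion of V: V consumed = 0.213 × 250 = 53.25 kmol/h = 1ξ₁ + 1ξ₂.
Selectivity: 1ξ₁ / (1ξ₂) = 4.02 → ξ₁ = 4.02 ξ₂.
Substitute: (1·4.02 + 1) ξ₂ = 53.25 → ξ₂ = 10.61 kmol/h, ξ₁ = 42.64 kmol/h.
Outlet amounts (n = n₀ + Σ ν·ξ):
  V: 250 − 1(42.64) − 1(10.61) = 196.8
  P: 858 − 1(42.64) − 2(10.61) = 794.1
  U: 0 + 1(42.64) = 42.64
  Q: 0 + 1(10.61) = 10.61

ξ₁ = 42.6 kmol/h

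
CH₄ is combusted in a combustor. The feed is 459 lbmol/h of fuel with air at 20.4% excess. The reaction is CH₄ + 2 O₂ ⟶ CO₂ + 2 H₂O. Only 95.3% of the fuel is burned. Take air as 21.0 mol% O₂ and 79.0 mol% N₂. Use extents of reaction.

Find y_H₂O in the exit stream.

0.153

Stoichiometric O₂ = 2 × 459 = 918 lbmol/h; O₂ fed = 918 × 1.204 = 1105 lbmol/h.
N₂ fed = 1105 × 79/21 = 4158 lbmol/h.
Fuel reacted = 0.953 × 459 → ξ = 437.4 lbmol/h.
Outlet (n = n₀ + ν ξ):
  CH₄: 459 − 1(437.4) = 21.57
  O₂: 1105 − 2(437.4) = 230.4
  N₂: 4158 (inert)
  CO₂: 0 + 1(437.4) = 437.4
  H₂O: 0 + 2(437.4) = 874.9
Total out = 5722 lbmol/h; y_H₂O = 874.9 / 5722 = 0.1529.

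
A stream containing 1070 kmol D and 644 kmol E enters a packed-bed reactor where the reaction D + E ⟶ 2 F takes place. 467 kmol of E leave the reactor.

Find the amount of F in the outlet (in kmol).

354 kmol

For E: n = n₀ − 1ξ → 467 = 644 − 1ξ, giving ξ = 177 kmol.
Outlet amounts (n = n₀ + ν ξ):
  D: 1070 − 1(177) = 893
  E: 644 − 1(177) = 467
  F: 0 + 2(177) = 354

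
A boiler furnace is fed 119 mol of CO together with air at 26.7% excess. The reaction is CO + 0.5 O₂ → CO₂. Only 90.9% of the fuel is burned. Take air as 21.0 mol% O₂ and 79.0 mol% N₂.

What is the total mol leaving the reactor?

Stoichiometric O₂ = 0.5 × 119 = 59.5 mol; O₂ fed = 59.5 × 1.267 = 75.39 mol.
N₂ fed = 75.39 × 79/21 = 283.6 mol.
Fuel reacted = 0.909 × 119 → ξ = 108.2 mol.
Outlet (n = n₀ + ν ξ):
  CO: 119 − 1(108.2) = 10.83
  O₂: 75.39 − 0.5(108.2) = 21.3
  N₂: 283.6 (inert)
  CO₂: 0 + 1(108.2) = 108.2
Total out = 10.83 + 21.3 + 283.6 + 108.2 = 423.9 mol.

424 mol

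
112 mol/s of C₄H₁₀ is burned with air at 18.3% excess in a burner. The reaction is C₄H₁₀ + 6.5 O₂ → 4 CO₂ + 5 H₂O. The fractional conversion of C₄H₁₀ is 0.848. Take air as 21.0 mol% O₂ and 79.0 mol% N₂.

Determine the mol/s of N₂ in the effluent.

Stoichiometric O₂ = 6.5 × 112 = 728 mol/s; O₂ fed = 728 × 1.183 = 861.2 mol/s.
N₂ fed = 861.2 × 79/21 = 3240 mol/s.
Fuel reacted = 0.848 × 112 → ξ = 94.98 mol/s.
Outlet (n = n₀ + ν ξ):
  C₄H₁₀: 112 − 1(94.98) = 17.02
  O₂: 861.2 − 6.5(94.98) = 243.9
  N₂: 3240 (inert)
  CO₂: 0 + 4(94.98) = 379.9
  H₂O: 0 + 5(94.98) = 474.9

3240 mol/s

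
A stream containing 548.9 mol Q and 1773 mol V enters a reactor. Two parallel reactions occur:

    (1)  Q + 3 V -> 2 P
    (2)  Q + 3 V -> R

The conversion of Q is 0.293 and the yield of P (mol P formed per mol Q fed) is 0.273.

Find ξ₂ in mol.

Yield of P: 2ξ₁ / 548.9 = 0.273 → ξ₁ = 74.92 mol.
Conversion of Q: 1ξ₁ + 1ξ₂ = 0.293 × 548.9 = 160.8 → ξ₂ = 85.9 mol.
Outlet amounts (n = n₀ + Σ ν·ξ):
  Q: 548.9 − 1(74.92) − 1(85.9) = 388.1
  V: 1773 − 3(74.92) − 3(85.9) = 1291
  P: 0 + 2(74.92) = 149.8
  R: 0 + 1(85.9) = 85.9

ξ₂ = 85.9 mol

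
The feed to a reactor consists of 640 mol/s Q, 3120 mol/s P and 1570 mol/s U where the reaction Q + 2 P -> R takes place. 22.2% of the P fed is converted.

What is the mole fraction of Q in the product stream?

0.0633

P reacted = 0.222 × 3120 = 692.6 mol/s; ν_P = −2, so ξ = 692.6/2 = 346.3 mol/s.
Outlet amounts (n = n₀ + ν ξ):
  Q: 640 − 1(346.3) = 293.7
  P: 3120 − 2(346.3) = 2427
  R: 0 + 1(346.3) = 346.3
  U: 1570 (inert)
Total out = 4637 mol/s; y_Q = 293.7 / 4637 = 0.06333.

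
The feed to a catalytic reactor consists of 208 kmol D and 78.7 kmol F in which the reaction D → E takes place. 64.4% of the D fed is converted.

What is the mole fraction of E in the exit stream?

D reacted = 0.644 × 208 = 134 kmol; ν_D = −1, so ξ = 134/1 = 134 kmol.
Outlet amounts (n = n₀ + ν ξ):
  D: 208 − 1(134) = 74.05
  E: 0 + 1(134) = 134
  F: 78.7 (inert)
Total out = 286.7 kmol; y_E = 134 / 286.7 = 0.4672.

0.467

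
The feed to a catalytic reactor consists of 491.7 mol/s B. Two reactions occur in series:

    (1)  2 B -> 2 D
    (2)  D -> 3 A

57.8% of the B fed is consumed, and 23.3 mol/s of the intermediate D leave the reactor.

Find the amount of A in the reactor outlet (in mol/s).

783 mol/s

Conversion of B: B consumed = 2ξ₁ = 0.578 × 491.7 → ξ₁ = 142.1 mol/s.
D balance: n_D = 0 + 2ξ₁ − 1ξ₂ = 23.3 → ξ₂ = (2·142.1 − 23.3)/1 = 260.9 mol/s.
Outlet amounts (n = n₀ + Σ ν·ξ):
  B: 491.7 − 2(142.1) = 207.5
  D: 0 + 2(142.1) − 1(260.9) = 23.3
  A: 0 + 3(260.9) = 782.7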